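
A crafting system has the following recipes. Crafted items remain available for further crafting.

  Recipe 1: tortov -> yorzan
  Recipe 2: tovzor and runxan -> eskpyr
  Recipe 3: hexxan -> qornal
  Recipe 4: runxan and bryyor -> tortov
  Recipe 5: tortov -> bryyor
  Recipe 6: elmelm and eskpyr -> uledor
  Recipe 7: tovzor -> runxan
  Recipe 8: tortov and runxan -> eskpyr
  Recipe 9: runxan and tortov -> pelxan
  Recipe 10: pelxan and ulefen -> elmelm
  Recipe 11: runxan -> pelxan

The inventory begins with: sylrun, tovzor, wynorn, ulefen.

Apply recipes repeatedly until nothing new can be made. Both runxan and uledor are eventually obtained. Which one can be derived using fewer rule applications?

runxan

runxan: Using Recipe 7, tovzor makes runxan. [1 rule application]
uledor: Using Recipe 7, tovzor makes runxan. tovzor and runxan -> eskpyr (Recipe 2). runxan -> pelxan (Recipe 11). Using Recipe 10, pelxan and ulefen make elmelm. Using Recipe 6, elmelm and eskpyr make uledor. [5 rule applications]
runxan needs fewer.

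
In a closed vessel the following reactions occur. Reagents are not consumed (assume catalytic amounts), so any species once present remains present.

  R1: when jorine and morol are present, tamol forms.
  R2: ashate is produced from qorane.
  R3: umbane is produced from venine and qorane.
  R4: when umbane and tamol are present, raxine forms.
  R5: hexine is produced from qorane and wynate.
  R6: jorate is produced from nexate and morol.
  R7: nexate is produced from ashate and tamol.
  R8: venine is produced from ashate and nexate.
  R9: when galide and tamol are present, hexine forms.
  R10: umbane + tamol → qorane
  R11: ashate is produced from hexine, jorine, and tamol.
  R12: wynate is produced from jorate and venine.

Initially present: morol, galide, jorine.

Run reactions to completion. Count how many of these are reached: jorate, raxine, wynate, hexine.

jorine and morol present → tamol forms (R1).
galide and tamol present → hexine forms (R9).
hexine, jorine, and tamol present → ashate forms (R11).
ashate and tamol present → nexate forms (R7).
nexate and morol present → jorate forms (R6).
ashate and nexate present → venine forms (R8).
jorate and venine present → wynate forms (R12).
jorate: reached.
raxine would need umbane and tamol (R4), but umbane never forms.
wynate: reached.
hexine: reached.
Reached: jorate, wynate, and hexine — 3 of the 4.

3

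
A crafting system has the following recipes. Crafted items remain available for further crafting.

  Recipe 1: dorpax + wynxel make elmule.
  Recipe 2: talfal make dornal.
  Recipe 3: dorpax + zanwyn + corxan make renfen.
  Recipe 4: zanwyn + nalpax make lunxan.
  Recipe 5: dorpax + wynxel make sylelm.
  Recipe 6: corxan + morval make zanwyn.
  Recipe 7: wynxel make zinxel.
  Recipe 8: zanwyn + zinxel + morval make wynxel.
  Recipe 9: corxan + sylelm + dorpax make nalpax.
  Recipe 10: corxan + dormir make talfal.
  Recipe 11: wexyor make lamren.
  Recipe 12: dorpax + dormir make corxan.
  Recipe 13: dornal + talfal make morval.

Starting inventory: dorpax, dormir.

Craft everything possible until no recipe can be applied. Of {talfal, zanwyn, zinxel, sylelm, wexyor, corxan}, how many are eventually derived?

dorpax + dormir → corxan (Recipe 12).
corxan + dormir → talfal (Recipe 10).
talfal → dornal (Recipe 2).
dornal + talfal → morval (Recipe 13).
Using Recipe 6, corxan and morval make zanwyn.
talfal: reached.
zanwyn: reached.
zinxel would need wynxel (Recipe 7), but wynxel is never obtained.
sylelm would need dorpax and wynxel (Recipe 5), but wynxel is never obtained.
No rule produces wexyor, and it is not given.
corxan: reached.
Reached: talfal, zanwyn, and corxan — 3 of the 6.

3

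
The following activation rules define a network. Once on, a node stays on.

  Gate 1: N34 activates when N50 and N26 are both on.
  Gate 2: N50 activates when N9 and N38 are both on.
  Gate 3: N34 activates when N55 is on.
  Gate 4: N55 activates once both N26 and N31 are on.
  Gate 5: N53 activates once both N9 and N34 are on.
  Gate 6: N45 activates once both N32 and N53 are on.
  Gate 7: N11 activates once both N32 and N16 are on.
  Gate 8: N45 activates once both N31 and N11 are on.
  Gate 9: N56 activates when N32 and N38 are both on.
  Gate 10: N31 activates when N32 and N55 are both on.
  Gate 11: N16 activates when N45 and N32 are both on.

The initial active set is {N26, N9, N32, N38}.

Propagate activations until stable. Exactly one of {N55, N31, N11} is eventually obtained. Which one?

N11

Gate 2: N9 and N38 on → N50 on.
Gate 1: N50 and N26 on → N34 on.
Gate 5: N9 and N34 on → N53 on.
N32 and N53 are on, so N45 activates (Gate 6).
Gate 11: N45 and N32 on → N16 on.
Gate 7: N32 and N16 on → N11 on.
N55 would need N26 and N31 (Gate 4), but N31 never turns on. N31 would need N32 and N55 (Gate 10), but N55 never turns on.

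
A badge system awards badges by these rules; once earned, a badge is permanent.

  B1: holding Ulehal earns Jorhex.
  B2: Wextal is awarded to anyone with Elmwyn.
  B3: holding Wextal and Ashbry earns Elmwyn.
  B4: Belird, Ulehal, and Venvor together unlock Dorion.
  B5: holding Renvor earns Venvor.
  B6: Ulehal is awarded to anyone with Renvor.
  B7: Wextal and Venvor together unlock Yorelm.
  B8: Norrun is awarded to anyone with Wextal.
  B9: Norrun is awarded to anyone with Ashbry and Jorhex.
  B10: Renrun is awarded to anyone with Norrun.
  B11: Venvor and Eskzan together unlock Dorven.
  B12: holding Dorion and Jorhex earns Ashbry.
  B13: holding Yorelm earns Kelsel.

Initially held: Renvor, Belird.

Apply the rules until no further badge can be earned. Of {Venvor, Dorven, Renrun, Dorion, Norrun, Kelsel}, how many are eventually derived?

4

With Renvor, Venvor is earned (B5).
With Renvor, Ulehal is earned (B6).
With Ulehal, Jorhex is earned (B1).
With Belird, Ulehal, and Venvor, Dorion is earned (B4).
With Dorion and Jorhex, Ashbry is earned (B12).
With Ashbry and Jorhex, Norrun is earned (B9).
With Norrun, Renrun is earned (B10).
Venvor: reached.
Dorven would need Venvor and Eskzan (B11), but Eskzan is never earned.
Renrun: reached.
Dorion: reached.
Norrun: reached.
Kelsel would need Yorelm (B13), but Yorelm is never earned.
Reached: Venvor, Renrun, Dorion, and Norrun — 4 of the 6.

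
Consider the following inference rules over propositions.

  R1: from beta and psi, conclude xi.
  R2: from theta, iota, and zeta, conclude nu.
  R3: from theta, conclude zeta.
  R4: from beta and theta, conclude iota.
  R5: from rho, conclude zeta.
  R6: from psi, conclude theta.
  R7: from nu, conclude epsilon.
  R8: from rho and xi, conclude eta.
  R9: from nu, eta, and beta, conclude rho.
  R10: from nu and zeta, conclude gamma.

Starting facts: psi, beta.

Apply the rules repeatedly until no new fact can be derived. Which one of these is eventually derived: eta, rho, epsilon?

epsilon

psi holds, so theta follows (R6).
From theta, R3 gives zeta.
From beta and theta, R4 gives iota.
From theta, iota, and zeta, R2 gives nu.
nu holds, so epsilon follows (R7).
eta would need rho and xi (R8), but rho is never established. rho would need nu, eta, and beta (R9), but eta is never established.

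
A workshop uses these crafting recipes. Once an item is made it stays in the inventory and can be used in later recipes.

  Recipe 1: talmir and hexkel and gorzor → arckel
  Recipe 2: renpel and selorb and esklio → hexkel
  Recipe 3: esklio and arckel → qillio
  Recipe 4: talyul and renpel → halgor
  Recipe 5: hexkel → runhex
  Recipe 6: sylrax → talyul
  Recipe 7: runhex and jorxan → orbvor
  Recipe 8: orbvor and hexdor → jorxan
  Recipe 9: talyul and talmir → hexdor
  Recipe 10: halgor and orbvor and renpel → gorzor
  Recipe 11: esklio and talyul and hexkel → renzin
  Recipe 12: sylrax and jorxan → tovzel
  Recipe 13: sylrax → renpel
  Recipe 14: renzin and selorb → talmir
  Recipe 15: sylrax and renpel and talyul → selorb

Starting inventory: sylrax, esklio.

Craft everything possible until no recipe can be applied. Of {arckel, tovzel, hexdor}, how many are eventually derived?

1

Using Recipe 6, sylrax makes talyul.
Using Recipe 13, sylrax makes renpel.
sylrax and renpel and talyul → selorb (Recipe 15).
renpel and selorb and esklio → hexkel (Recipe 2).
esklio and talyul and hexkel → renzin (Recipe 11).
Using Recipe 14, renzin and selorb make talmir.
Using Recipe 9, talyul and talmir make hexdor.
arckel would need talmir, hexkel, and gorzor (Recipe 1), but gorzor is never obtained.
tovzel would need sylrax and jorxan (Recipe 12), but jorxan is never obtained.
hexdor: reached.
Reached: hexdor — 1 of the 3.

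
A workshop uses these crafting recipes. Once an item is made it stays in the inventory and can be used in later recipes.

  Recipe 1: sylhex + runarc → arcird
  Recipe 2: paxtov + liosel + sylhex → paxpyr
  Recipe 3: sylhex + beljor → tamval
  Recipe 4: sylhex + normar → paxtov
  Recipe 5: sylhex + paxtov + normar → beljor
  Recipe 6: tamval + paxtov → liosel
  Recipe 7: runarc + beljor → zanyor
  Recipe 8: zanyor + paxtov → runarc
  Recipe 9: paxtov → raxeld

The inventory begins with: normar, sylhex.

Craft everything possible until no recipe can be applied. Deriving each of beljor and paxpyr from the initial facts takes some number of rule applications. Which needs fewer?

beljor: Using Recipe 4, sylhex and normar make paxtov. sylhex + paxtov + normar → beljor (Recipe 5). [2 rule applications]
paxpyr: Using Recipe 4, sylhex and normar make paxtov. sylhex + paxtov + normar → beljor (Recipe 5). Using Recipe 3, sylhex and beljor make tamval. tamval + paxtov → liosel (Recipe 6). paxtov + liosel + sylhex → paxpyr (Recipe 2). [5 rule applications]
beljor needs fewer.

beljor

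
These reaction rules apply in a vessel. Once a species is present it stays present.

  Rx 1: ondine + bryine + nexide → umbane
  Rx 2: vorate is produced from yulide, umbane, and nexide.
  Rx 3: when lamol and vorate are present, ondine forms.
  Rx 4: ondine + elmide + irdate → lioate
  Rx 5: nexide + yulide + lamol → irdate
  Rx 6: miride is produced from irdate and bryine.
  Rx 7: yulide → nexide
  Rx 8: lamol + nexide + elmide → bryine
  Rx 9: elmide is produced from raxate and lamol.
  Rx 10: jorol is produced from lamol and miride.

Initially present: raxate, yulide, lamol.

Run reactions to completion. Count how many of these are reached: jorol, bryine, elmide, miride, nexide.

5

yulide present → nexide forms (Rx 7).
raxate and lamol present → elmide forms (Rx 9).
nexide, yulide, and lamol present → irdate forms (Rx 5).
lamol, nexide, and elmide present → bryine forms (Rx 8).
irdate and bryine present → miride forms (Rx 6).
lamol and miride present → jorol forms (Rx 10).
jorol: reached.
bryine: reached.
elmide: reached.
miride: reached.
nexide: reached.
All 5 are reached.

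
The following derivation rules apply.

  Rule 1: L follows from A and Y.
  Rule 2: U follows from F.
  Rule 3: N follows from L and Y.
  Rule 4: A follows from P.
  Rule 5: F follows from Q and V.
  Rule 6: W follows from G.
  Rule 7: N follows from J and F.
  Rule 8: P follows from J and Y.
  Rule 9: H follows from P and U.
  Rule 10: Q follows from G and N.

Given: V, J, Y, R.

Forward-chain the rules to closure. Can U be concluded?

No

U would need F (Rule 2), but F is never established.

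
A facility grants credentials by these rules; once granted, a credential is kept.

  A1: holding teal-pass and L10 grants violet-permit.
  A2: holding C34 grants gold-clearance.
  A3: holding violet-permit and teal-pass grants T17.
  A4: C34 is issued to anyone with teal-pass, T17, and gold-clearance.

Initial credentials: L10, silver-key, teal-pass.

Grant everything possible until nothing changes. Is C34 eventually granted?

No

C34 would need teal-pass, T17, and gold-clearance (A4), but gold-clearance is never granted.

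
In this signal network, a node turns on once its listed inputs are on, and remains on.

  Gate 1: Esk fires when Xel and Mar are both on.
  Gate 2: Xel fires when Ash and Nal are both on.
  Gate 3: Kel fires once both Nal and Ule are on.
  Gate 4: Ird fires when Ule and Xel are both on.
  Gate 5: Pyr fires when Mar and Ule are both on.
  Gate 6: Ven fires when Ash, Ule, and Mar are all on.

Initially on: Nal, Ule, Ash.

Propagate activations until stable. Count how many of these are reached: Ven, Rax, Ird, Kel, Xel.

3

Nal and Ule are on, so Kel fires (Gate 3).
Ash and Nal are on, so Xel fires (Gate 2).
Ule and Xel are on, so Ird fires (Gate 4).
Ven would need Ash, Ule, and Mar (Gate 6), but Mar never turns on.
No rule produces Rax, and it is not given.
Ird: reached.
Kel: reached.
Xel: reached.
Reached: Ird, Kel, and Xel — 3 of the 5.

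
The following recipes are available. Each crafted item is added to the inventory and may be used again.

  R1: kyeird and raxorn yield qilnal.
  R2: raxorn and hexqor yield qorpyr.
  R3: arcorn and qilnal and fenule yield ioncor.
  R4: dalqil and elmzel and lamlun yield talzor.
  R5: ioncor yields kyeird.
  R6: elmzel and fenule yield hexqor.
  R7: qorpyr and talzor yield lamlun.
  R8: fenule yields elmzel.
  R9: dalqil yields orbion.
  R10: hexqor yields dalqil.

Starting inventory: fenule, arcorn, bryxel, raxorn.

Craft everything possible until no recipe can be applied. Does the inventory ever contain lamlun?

lamlun would need qorpyr and talzor (R7), but talzor is never obtained.

No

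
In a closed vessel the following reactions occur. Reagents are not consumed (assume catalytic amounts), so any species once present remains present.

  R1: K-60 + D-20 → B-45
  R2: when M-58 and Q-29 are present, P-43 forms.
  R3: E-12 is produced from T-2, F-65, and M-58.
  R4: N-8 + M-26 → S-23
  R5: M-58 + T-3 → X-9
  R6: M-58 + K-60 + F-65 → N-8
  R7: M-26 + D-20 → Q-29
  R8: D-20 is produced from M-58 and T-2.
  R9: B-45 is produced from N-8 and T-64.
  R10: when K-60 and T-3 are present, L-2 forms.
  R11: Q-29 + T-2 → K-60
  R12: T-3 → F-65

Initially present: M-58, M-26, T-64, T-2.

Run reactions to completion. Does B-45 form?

M-58 and T-2 present → D-20 forms (R8).
M-26 and D-20 present → Q-29 forms (R7).
Q-29 and T-2 present → K-60 forms (R11).
K-60 and D-20 present → B-45 forms (R1).

Yes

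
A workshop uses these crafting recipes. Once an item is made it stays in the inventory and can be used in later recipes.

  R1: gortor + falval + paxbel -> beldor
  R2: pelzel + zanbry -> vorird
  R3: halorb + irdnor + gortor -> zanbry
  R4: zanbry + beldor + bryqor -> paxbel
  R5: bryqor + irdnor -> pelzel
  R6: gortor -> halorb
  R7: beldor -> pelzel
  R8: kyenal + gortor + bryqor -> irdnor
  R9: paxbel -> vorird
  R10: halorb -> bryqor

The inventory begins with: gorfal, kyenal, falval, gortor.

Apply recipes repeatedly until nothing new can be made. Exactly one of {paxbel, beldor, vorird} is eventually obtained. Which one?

vorird

Using R6, gortor makes halorb.
Using R10, halorb makes bryqor.
kyenal + gortor + bryqor -> irdnor (R8).
bryqor + irdnor -> pelzel (R5).
Using R3, halorb, irdnor, and gortor make zanbry.
Using R2, pelzel and zanbry make vorird.
beldor would need gortor, falval, and paxbel (R1), but paxbel is never obtained. paxbel would need zanbry, beldor, and bryqor (R4), but beldor is never obtained.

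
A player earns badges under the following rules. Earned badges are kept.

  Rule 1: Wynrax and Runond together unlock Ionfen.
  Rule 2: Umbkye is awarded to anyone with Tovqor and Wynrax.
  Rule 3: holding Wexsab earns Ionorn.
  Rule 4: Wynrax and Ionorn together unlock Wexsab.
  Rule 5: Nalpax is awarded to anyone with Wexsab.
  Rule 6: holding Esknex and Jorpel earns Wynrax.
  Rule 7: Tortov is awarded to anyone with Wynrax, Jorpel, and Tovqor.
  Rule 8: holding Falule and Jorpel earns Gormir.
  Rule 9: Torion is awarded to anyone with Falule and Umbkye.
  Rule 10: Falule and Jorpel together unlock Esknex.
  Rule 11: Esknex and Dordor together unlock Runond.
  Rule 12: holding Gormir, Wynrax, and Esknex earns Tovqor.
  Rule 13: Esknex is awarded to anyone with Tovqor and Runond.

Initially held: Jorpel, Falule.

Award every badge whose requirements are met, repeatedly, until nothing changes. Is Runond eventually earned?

No

Runond would need Esknex and Dordor (Rule 11), but Dordor is never earned.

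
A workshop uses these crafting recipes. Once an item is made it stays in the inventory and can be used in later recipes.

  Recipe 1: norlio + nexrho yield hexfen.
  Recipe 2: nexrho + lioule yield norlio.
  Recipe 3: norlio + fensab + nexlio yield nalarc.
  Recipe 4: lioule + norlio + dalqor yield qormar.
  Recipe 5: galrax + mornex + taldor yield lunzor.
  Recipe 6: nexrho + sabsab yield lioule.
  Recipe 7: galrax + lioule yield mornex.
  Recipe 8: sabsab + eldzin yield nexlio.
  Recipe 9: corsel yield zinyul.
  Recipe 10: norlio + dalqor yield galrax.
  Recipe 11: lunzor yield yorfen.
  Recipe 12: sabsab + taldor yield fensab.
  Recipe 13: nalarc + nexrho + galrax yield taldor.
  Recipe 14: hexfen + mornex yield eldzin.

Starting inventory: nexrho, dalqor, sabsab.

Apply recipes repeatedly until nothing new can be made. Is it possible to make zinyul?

zinyul would need corsel (Recipe 9), but corsel is never obtained.

No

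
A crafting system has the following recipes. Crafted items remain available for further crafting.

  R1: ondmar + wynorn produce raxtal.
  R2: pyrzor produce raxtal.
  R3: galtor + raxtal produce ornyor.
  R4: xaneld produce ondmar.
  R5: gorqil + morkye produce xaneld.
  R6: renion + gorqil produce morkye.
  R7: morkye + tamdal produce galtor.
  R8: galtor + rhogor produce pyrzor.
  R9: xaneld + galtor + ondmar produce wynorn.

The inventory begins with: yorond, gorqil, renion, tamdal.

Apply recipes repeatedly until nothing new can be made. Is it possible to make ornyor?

Yes

renion + gorqil → morkye (R6).
Using R5, gorqil and morkye make xaneld.
Using R7, morkye and tamdal make galtor.
Using R4, xaneld makes ondmar.
xaneld + galtor + ondmar → wynorn (R9).
ondmar + wynorn → raxtal (R1).
Using R3, galtor and raxtal make ornyor.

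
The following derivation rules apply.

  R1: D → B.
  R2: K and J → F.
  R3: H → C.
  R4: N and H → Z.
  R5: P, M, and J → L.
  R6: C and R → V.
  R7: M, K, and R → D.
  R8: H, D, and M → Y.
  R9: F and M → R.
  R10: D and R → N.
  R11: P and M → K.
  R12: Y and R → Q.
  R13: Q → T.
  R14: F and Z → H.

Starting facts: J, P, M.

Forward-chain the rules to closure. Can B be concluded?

From P and M, R11 gives K.
From K and J, R2 gives F.
F and M hold, so R follows (R9).
M, K, and R hold, so D follows (R7).
From D, R1 gives B.

Yes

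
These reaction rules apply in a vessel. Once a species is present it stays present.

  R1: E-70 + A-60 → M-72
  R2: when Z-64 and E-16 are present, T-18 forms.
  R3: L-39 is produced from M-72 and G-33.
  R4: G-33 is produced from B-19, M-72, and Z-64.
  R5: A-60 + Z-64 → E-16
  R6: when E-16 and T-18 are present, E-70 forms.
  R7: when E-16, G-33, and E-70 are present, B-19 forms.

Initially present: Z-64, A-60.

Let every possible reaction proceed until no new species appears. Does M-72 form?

A-60 and Z-64 present → E-16 forms (R5).
Z-64 and E-16 present → T-18 forms (R2).
E-16 and T-18 present → E-70 forms (R6).
E-70 and A-60 present → M-72 forms (R1).

Yes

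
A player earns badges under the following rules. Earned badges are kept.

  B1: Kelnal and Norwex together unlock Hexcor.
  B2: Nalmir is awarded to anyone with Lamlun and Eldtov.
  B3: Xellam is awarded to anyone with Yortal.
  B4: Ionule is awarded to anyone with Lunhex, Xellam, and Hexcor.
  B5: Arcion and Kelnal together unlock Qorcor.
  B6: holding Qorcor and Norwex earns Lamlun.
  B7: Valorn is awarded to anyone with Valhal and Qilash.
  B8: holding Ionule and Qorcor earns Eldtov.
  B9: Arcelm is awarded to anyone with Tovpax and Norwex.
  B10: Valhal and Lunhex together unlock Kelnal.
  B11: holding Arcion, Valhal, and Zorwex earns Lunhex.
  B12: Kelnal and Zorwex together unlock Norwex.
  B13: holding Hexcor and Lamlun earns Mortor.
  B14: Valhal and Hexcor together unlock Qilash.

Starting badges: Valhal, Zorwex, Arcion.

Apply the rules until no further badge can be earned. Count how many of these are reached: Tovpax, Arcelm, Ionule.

No rule produces Tovpax, and it is not given.
Arcelm would need Tovpax and Norwex (B9), but Tovpax is never earned.
Ionule would need Lunhex, Xellam, and Hexcor (B4), but Xellam is never earned.
None of the 3 are reached.

0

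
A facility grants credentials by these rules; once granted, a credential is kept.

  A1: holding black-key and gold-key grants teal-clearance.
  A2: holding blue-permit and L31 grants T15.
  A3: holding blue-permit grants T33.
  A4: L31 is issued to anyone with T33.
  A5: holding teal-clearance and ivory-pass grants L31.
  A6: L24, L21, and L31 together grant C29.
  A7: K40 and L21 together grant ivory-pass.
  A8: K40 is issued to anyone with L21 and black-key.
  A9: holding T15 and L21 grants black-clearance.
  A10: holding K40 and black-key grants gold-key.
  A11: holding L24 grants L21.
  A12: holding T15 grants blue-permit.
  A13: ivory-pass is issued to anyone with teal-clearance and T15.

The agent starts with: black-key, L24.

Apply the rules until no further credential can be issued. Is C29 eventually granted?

Holding L24 grants L21 (A11).
Holding L21 and black-key grants K40 (A8).
Holding K40 and black-key grants gold-key (A10).
Holding K40 and L21 grants ivory-pass (A7).
Holding black-key and gold-key grants teal-clearance (A1).
Holding teal-clearance and ivory-pass grants L31 (A5).
Holding L24, L21, and L31 grants C29 (A6).

Yes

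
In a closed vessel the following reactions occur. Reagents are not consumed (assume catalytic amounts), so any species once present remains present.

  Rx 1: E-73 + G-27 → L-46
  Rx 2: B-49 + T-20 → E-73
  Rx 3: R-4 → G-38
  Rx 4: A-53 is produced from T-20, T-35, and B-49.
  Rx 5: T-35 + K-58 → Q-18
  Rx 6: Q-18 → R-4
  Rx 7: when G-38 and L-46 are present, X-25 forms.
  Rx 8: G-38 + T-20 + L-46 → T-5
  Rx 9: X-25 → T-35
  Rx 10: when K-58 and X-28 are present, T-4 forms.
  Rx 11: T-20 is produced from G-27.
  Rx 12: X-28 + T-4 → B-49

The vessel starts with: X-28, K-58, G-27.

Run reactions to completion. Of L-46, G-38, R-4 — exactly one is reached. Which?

K-58 and X-28 present → T-4 forms (Rx 10).
G-27 present → T-20 forms (Rx 11).
X-28 and T-4 present → B-49 forms (Rx 12).
B-49 and T-20 present → E-73 forms (Rx 2).
E-73 and G-27 present → L-46 forms (Rx 1).
G-38 would need R-4 (Rx 3), but R-4 never forms. R-4 would need Q-18 (Rx 6), but Q-18 never forms.

L-46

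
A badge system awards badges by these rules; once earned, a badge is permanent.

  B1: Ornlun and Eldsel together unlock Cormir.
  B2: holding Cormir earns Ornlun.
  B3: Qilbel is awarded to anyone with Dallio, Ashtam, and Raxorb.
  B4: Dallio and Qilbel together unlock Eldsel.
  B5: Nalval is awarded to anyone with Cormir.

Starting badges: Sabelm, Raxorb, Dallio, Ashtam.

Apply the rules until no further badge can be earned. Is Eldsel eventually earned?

With Dallio, Ashtam, and Raxorb, Qilbel is earned (B3).
With Dallio and Qilbel, Eldsel is earned (B4).

Yes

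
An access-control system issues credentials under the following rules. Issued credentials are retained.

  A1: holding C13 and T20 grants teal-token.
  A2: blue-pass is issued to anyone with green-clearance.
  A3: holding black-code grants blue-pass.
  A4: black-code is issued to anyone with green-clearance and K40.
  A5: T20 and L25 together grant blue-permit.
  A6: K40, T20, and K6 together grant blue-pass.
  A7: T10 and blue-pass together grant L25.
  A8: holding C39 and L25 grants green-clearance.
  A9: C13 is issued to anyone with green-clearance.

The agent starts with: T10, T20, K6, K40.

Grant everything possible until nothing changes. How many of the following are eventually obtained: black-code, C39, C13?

black-code would need green-clearance and K40 (A4), but green-clearance is never granted.
No rule produces C39, and it is not given.
C13 would need green-clearance (A9), but green-clearance is never granted.
None of the 3 are reached.

0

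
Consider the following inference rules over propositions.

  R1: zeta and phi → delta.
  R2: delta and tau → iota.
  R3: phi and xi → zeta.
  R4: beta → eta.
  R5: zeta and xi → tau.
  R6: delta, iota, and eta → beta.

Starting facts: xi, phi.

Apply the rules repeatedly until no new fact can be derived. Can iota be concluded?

From phi and xi, R3 gives zeta.
zeta and phi hold, so delta follows (R1).
zeta and xi hold, so tau follows (R5).
delta and tau hold, so iota follows (R2).

Yes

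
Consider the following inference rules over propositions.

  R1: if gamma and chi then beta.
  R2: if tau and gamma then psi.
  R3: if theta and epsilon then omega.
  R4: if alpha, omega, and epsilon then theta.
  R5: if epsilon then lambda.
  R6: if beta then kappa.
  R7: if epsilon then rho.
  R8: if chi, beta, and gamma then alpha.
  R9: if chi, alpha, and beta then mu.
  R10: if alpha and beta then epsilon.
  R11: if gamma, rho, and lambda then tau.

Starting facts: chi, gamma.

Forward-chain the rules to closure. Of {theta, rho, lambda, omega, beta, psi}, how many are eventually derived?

4

From gamma and chi, R1 gives beta.
chi, beta, and gamma hold, so alpha follows (R8).
alpha and beta hold, so epsilon follows (R10).
From epsilon, R7 gives rho.
From epsilon, R5 gives lambda.
From gamma, rho, and lambda, R11 gives tau.
From tau and gamma, R2 gives psi.
theta would need alpha, omega, and epsilon (R4), but omega is never established.
rho: reached.
lambda: reached.
omega would need theta and epsilon (R3), but theta is never established.
beta: reached.
psi: reached.
Reached: rho, lambda, beta, and psi — 4 of the 6.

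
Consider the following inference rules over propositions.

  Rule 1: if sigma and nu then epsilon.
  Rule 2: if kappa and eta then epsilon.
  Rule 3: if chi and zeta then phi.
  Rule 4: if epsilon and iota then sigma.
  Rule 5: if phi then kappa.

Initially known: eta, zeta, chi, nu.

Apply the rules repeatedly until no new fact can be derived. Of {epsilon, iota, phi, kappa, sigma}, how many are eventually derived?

From chi and zeta, Rule 3 gives phi.
phi holds, so kappa follows (Rule 5).
kappa and eta hold, so epsilon follows (Rule 2).
epsilon: reached.
No rule produces iota, and it is not given.
phi: reached.
kappa: reached.
sigma would need epsilon and iota (Rule 4), but iota is never established.
Reached: epsilon, phi, and kappa — 3 of the 5.

3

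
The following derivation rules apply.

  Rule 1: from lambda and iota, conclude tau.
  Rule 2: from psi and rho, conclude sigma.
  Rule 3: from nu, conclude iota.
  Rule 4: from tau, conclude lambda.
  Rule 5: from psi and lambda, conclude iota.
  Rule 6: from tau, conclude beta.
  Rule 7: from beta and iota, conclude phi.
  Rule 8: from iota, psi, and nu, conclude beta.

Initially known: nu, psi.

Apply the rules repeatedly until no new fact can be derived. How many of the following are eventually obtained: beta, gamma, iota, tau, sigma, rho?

2

nu holds, so iota follows (Rule 3).
From iota, psi, and nu, Rule 8 gives beta.
beta: reached.
No rule produces gamma, and it is not given.
iota: reached.
tau would need lambda and iota (Rule 1), but lambda is never established.
sigma would need psi and rho (Rule 2), but rho is never established.
No rule produces rho, and it is not given.
Reached: beta and iota — 2 of the 6.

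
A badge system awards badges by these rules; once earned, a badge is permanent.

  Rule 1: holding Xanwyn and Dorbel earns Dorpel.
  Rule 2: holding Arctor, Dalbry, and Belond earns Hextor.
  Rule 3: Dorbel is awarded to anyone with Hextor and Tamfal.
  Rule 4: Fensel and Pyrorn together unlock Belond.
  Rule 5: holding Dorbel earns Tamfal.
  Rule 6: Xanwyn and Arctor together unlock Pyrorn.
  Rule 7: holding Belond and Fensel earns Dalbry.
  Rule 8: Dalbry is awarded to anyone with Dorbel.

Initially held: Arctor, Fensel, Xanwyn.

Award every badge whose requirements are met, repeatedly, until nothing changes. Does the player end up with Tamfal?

Tamfal would need Dorbel (Rule 5), but Dorbel is never earned.

No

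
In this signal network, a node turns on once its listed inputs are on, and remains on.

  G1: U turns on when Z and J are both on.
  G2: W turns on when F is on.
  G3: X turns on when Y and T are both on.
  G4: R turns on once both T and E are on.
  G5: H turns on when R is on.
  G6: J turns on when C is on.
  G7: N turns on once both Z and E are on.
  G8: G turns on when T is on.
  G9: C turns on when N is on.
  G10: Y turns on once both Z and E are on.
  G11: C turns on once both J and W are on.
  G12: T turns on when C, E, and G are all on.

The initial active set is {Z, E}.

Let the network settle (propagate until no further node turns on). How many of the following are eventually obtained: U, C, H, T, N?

G7: Z and E on → N on.
G9: N on → C on.
C is on, so J turns on (G6).
Z and J are on, so U turns on (G1).
U: reached.
C: reached.
H would need R (G5), but R never turns on.
T would need C, E, and G (G12), but G never turns on.
N: reached.
Reached: U, C, and N — 3 of the 5.

3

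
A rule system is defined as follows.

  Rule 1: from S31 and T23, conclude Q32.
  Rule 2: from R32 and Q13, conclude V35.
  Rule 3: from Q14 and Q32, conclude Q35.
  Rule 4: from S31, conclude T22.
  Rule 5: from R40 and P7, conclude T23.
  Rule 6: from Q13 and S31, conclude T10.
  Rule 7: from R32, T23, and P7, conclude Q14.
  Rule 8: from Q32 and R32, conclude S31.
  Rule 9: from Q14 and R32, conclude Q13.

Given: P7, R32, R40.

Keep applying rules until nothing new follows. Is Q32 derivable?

Q32 would need S31 and T23 (Rule 1), but S31 is never established.

No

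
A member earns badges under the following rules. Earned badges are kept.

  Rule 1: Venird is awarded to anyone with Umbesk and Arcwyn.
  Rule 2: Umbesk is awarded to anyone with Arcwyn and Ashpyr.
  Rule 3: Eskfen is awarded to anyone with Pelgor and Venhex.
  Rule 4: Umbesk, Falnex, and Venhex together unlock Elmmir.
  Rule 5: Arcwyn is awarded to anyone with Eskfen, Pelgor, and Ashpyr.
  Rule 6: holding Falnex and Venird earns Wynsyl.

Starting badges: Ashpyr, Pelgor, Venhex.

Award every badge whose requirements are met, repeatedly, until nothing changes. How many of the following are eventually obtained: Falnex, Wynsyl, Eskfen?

1

With Pelgor and Venhex, Eskfen is earned (Rule 3).
No rule produces Falnex, and it is not given.
Wynsyl would need Falnex and Venird (Rule 6), but Falnex is never earned.
Eskfen: reached.
Reached: Eskfen — 1 of the 3.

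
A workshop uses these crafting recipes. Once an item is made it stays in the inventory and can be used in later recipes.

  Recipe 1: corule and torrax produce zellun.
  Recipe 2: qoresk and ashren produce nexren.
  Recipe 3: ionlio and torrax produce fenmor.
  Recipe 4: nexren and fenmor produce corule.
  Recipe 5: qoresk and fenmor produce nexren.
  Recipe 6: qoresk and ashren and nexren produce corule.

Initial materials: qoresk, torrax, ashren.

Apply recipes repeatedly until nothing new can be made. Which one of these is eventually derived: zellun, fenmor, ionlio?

qoresk and ashren → nexren (Recipe 2).
Using Recipe 6, qoresk, ashren, and nexren make corule.
Using Recipe 1, corule and torrax make zellun.
fenmor would need ionlio and torrax (Recipe 3), but ionlio is never obtained. No rule produces ionlio, and it is not given.

zellun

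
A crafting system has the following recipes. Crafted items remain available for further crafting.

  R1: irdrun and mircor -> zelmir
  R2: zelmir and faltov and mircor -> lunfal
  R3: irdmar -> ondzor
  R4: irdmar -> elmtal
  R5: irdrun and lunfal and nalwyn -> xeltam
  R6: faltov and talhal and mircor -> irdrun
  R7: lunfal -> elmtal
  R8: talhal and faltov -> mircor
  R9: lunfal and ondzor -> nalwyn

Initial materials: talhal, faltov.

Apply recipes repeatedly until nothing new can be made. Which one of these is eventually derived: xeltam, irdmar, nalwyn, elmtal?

Using R8, talhal and faltov make mircor.
Using R6, faltov, talhal, and mircor make irdrun.
Using R1, irdrun and mircor make zelmir.
zelmir and faltov and mircor -> lunfal (R2).
lunfal -> elmtal (R7).
xeltam would need irdrun, lunfal, and nalwyn (R5), but nalwyn is never obtained. nalwyn would need lunfal and ondzor (R9), but ondzor is never obtained. No rule produces irdmar, and it is not given.

elmtal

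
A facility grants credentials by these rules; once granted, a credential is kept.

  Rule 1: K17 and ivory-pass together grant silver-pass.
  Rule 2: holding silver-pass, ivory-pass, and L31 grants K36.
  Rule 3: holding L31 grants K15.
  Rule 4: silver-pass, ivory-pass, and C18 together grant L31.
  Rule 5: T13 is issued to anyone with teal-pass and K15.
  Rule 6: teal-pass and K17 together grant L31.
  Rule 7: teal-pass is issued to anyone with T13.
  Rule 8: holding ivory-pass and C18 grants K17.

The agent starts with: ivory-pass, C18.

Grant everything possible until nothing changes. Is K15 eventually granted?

Holding ivory-pass and C18 grants K17 (Rule 8).
Holding K17 and ivory-pass grants silver-pass (Rule 1).
Holding silver-pass, ivory-pass, and C18 grants L31 (Rule 4).
Holding L31 grants K15 (Rule 3).

Yes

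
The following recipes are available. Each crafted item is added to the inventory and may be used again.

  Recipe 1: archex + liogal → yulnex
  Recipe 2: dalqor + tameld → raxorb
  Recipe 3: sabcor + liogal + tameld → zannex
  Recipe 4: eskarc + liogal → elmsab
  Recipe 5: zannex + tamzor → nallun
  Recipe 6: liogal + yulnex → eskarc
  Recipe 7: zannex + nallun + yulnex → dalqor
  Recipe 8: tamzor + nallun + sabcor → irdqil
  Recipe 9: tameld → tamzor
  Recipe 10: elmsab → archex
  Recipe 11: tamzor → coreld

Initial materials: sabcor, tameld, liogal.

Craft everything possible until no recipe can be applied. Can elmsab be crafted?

No

elmsab would need eskarc and liogal (Recipe 4), but eskarc is never obtained.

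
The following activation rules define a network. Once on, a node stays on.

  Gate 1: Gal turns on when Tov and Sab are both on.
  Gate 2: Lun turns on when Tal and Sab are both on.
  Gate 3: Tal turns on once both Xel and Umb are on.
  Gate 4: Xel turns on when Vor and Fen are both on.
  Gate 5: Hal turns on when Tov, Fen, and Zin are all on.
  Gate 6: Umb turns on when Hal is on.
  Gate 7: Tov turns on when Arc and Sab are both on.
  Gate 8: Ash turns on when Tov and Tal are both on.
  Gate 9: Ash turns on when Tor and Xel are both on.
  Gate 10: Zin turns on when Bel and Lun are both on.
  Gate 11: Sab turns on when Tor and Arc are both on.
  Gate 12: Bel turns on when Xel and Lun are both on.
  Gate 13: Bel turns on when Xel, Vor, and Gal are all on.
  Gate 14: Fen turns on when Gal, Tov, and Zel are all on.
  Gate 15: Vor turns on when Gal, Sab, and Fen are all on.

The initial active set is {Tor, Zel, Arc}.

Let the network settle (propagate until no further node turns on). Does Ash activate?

Gate 11: Tor and Arc on → Sab on.
Arc and Sab are on, so Tov turns on (Gate 7).
Gate 1: Tov and Sab on → Gal on.
Gate 14: Gal, Tov, and Zel on → Fen on.
Gate 15: Gal, Sab, and Fen on → Vor on.
Vor and Fen are on, so Xel turns on (Gate 4).
Gate 9: Tor and Xel on → Ash on.

Yes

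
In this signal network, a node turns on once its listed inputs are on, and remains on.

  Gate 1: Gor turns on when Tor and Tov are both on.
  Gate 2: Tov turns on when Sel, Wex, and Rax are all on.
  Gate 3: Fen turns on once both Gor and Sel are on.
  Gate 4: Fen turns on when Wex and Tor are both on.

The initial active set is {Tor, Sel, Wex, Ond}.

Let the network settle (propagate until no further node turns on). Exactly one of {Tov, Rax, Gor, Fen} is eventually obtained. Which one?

Fen

Gate 4: Wex and Tor on → Fen on.
Tov would need Sel, Wex, and Rax (Gate 2), but Rax never turns on. No rule produces Rax, and it is not given. Gor would need Tor and Tov (Gate 1), but Tov never turns on.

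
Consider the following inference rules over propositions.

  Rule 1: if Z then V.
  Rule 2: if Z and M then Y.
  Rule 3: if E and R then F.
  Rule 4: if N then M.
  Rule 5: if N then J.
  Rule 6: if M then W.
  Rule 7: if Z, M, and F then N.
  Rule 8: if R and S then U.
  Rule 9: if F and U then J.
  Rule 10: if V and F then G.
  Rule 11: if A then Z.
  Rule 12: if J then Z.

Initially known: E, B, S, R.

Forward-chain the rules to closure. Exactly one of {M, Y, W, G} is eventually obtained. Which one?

G

E and R hold, so F follows (Rule 3).
R and S hold, so U follows (Rule 8).
From F and U, Rule 9 gives J.
From J, Rule 12 gives Z.
From Z, Rule 1 gives V.
V and F hold, so G follows (Rule 10).
W would need M (Rule 6), but M is never established. Y would need Z and M (Rule 2), but M is never established. M would need N (Rule 4), but N is never established.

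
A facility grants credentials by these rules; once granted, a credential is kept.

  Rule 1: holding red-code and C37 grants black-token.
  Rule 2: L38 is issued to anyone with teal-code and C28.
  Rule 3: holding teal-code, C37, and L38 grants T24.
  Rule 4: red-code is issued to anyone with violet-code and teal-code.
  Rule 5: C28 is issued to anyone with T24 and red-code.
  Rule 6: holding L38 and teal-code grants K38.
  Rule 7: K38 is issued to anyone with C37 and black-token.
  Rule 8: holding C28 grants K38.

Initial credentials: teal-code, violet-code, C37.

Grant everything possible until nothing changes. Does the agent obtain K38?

Holding violet-code and teal-code grants red-code (Rule 4).
Holding red-code and C37 grants black-token (Rule 1).
Holding C37 and black-token grants K38 (Rule 7).

Yes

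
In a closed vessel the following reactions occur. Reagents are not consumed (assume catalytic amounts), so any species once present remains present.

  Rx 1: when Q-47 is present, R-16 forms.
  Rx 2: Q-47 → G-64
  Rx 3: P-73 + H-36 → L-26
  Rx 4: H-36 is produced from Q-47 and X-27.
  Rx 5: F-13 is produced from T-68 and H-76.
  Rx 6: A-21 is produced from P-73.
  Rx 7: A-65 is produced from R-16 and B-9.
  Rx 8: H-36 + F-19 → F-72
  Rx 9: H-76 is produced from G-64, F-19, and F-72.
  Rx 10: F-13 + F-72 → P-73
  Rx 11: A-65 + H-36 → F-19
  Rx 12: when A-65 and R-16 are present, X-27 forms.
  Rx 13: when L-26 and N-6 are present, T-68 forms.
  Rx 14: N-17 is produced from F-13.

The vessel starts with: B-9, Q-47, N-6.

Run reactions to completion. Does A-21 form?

No

A-21 would need P-73 (Rx 6), but P-73 never forms.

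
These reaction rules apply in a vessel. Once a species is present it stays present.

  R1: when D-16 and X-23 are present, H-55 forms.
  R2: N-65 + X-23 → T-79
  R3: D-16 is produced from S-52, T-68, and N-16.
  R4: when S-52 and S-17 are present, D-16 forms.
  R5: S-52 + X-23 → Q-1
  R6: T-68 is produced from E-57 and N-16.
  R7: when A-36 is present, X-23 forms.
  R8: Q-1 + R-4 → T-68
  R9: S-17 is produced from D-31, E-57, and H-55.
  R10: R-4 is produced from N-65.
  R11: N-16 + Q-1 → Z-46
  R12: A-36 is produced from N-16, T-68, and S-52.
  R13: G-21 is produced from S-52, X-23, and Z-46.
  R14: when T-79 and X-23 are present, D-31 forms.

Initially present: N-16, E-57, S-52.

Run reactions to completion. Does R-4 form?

R-4 would need N-65 (R10), but N-65 never forms.

No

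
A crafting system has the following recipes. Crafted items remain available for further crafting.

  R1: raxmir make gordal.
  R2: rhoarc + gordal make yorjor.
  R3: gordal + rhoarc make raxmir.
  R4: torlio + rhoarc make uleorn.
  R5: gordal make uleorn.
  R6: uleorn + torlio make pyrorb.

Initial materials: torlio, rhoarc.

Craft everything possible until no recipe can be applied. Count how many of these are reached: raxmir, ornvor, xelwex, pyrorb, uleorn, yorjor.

2

torlio + rhoarc → uleorn (R4).
Using R6, uleorn and torlio make pyrorb.
raxmir would need gordal and rhoarc (R3), but gordal is never obtained.
No rule produces ornvor, and it is not given.
No rule produces xelwex, and it is not given.
pyrorb: reached.
uleorn: reached.
yorjor would need rhoarc and gordal (R2), but gordal is never obtained.
Reached: pyrorb and uleorn — 2 of the 6.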